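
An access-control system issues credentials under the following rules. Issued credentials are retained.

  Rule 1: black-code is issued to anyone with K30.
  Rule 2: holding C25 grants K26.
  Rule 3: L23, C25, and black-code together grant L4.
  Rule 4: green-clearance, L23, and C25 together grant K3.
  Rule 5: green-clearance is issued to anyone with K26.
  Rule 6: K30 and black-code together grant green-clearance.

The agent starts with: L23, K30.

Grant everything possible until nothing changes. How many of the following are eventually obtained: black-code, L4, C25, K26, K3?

1

Holding K30 grants black-code (Rule 1).
black-code: reached.
L4 would need L23, C25, and black-code (Rule 3), but C25 is never granted.
No rule produces C25, and it is not given.
K26 would need C25 (Rule 2), but C25 is never granted.
K3 would need green-clearance, L23, and C25 (Rule 4), but C25 is never granted.
Reached: black-code — 1 of the 5.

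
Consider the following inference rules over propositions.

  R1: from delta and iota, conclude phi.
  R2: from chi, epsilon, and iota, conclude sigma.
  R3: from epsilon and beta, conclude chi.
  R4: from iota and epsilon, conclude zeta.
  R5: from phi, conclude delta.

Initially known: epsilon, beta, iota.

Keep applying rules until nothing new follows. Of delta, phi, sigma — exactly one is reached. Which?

sigma

From epsilon and beta, R3 gives chi.
From chi, epsilon, and iota, R2 gives sigma.
phi would need delta and iota (R1), but delta is never established. delta would need phi (R5), but phi is never established.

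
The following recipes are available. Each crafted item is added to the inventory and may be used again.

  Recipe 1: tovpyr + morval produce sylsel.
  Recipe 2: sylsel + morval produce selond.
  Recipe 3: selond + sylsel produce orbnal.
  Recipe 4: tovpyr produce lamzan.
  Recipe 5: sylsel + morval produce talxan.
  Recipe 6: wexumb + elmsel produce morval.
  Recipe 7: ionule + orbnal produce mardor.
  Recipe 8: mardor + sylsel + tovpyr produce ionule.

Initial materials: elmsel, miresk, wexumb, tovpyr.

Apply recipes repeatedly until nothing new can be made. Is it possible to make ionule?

No

ionule would need mardor, sylsel, and tovpyr (Recipe 8), but mardor is never obtained.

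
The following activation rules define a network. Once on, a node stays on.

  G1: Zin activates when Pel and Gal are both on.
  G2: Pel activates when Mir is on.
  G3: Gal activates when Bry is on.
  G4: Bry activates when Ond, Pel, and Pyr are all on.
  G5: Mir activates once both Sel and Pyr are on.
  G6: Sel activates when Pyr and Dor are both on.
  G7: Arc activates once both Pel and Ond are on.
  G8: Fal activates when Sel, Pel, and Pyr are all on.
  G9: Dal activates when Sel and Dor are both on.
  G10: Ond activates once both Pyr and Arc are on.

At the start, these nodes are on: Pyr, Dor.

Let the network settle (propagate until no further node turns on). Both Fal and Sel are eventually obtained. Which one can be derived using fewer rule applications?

Sel

Sel: G6: Pyr and Dor on → Sel on. [1 rule application]
Fal: G6: Pyr and Dor on → Sel on. Sel and Pyr are on, so Mir activates (G5). Mir is on, so Pel activates (G2). Sel, Pel, and Pyr are on, so Fal activates (G8). [4 rule applications]
Sel needs fewer.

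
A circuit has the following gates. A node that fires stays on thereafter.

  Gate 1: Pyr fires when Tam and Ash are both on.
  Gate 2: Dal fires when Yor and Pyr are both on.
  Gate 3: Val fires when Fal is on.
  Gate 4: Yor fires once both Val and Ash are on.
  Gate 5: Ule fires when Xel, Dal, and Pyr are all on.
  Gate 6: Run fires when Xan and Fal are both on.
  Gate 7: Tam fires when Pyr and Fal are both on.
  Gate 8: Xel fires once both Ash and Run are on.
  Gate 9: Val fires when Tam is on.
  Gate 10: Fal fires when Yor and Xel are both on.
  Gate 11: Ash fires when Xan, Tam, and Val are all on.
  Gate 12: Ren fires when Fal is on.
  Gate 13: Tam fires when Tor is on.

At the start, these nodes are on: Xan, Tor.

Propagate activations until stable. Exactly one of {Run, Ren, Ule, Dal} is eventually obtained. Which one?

Dal

Gate 13: Tor on → Tam on.
Tam is on, so Val fires (Gate 9).
Gate 11: Xan, Tam, and Val on → Ash on.
Gate 4: Val and Ash on → Yor on.
Gate 1: Tam and Ash on → Pyr on.
Yor and Pyr are on, so Dal fires (Gate 2).
Ren would need Fal (Gate 12), but Fal never turns on. Ule would need Xel, Dal, and Pyr (Gate 5), but Xel never turns on. Run would need Xan and Fal (Gate 6), but Fal never turns on.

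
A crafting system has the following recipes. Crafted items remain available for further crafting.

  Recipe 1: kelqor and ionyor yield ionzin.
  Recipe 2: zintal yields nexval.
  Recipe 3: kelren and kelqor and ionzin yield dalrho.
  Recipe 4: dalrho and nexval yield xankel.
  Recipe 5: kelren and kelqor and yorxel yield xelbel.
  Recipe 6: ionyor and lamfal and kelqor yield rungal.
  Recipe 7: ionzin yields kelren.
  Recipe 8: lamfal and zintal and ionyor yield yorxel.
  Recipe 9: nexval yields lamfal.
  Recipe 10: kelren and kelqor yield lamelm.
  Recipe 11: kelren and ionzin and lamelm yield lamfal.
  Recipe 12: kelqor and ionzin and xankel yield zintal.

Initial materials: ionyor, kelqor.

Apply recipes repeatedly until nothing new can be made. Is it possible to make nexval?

No

nexval would need zintal (Recipe 2), but zintal is never obtained.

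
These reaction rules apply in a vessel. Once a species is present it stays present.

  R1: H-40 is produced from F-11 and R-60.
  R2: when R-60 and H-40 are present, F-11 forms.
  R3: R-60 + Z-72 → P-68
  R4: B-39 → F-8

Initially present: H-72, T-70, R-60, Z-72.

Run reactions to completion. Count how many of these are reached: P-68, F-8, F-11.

R-60 and Z-72 present → P-68 forms (R3).
P-68: reached.
F-8 would need B-39 (R4), but B-39 never forms.
F-11 would need R-60 and H-40 (R2), but H-40 never forms.
Reached: P-68 — 1 of the 3.

1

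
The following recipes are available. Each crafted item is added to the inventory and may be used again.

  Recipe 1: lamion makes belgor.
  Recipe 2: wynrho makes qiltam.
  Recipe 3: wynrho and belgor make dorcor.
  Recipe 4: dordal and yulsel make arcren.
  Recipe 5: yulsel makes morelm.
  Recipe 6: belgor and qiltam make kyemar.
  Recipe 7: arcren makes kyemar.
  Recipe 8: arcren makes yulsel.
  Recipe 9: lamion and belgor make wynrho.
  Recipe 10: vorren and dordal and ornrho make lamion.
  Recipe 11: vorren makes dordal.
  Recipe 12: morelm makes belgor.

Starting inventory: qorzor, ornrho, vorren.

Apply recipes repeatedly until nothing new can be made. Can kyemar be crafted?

Yes

Using Recipe 11, vorren makes dordal.
Using Recipe 10, vorren, dordal, and ornrho make lamion.
Using Recipe 1, lamion makes belgor.
lamion and belgor → wynrho (Recipe 9).
Using Recipe 2, wynrho makes qiltam.
belgor and qiltam → kyemar (Recipe 6).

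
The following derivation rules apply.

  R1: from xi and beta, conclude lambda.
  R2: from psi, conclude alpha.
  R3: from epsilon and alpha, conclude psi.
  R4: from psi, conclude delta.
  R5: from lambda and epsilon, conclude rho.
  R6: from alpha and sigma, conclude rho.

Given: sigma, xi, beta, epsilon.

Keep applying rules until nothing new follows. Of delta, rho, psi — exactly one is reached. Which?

From xi and beta, R1 gives lambda.
From lambda and epsilon, R5 gives rho.
psi would need epsilon and alpha (R3), but alpha is never established. delta would need psi (R4), but psi is never established.

rho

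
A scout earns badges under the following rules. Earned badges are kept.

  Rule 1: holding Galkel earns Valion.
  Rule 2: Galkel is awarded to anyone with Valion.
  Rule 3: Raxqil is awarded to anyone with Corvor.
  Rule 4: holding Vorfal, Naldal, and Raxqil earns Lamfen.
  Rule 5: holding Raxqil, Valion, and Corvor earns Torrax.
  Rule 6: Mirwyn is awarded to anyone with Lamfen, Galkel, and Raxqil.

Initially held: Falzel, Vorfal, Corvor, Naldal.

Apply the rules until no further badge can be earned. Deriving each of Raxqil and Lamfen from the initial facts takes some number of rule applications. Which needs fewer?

Raxqil

Raxqil: With Corvor, Raxqil is earned (Rule 3). [1 rule application]
Lamfen: With Corvor, Raxqil is earned (Rule 3). With Vorfal, Naldal, and Raxqil, Lamfen is earned (Rule 4). [2 rule applications]
Raxqil needs fewer.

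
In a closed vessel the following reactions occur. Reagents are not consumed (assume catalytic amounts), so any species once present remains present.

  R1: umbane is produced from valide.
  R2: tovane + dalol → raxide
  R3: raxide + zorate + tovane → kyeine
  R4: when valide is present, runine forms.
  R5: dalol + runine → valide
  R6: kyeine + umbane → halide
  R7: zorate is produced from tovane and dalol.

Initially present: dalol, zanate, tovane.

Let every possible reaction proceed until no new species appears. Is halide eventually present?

No

halide would need kyeine and umbane (R6), but umbane never forms.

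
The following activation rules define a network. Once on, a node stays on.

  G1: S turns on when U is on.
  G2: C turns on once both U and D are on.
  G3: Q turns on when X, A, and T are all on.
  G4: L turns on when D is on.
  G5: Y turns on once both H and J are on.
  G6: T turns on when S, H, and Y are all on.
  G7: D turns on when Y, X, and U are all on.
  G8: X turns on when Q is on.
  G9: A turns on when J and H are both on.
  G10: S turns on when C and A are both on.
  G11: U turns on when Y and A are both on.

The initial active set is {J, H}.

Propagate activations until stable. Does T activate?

Yes

H and J are on, so Y turns on (G5).
G9: J and H on → A on.
Y and A are on, so U turns on (G11).
U is on, so S turns on (G1).
G6: S, H, and Y on → T on.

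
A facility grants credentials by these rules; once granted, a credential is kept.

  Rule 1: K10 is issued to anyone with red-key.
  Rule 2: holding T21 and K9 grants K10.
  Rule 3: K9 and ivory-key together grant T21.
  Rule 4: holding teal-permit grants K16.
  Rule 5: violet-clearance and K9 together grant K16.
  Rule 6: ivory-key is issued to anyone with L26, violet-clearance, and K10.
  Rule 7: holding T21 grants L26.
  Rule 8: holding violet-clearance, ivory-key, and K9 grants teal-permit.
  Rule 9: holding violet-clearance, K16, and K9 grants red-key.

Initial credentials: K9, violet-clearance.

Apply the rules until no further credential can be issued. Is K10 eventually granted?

Holding violet-clearance and K9 grants K16 (Rule 5).
Holding violet-clearance, K16, and K9 grants red-key (Rule 9).
Holding red-key grants K10 (Rule 1).

Yes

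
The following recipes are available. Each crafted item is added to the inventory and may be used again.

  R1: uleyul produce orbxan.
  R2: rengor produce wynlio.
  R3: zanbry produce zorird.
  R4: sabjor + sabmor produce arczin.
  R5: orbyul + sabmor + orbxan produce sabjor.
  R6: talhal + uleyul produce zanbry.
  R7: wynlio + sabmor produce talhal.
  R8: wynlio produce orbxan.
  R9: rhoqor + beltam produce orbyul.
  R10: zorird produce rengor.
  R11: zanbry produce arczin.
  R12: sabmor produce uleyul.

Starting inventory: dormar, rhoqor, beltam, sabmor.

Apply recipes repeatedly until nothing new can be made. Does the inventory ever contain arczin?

Using R12, sabmor makes uleyul.
rhoqor + beltam → orbyul (R9).
uleyul → orbxan (R1).
Using R5, orbyul, sabmor, and orbxan make sabjor.
Using R4, sabjor and sabmor make arczin.

Yes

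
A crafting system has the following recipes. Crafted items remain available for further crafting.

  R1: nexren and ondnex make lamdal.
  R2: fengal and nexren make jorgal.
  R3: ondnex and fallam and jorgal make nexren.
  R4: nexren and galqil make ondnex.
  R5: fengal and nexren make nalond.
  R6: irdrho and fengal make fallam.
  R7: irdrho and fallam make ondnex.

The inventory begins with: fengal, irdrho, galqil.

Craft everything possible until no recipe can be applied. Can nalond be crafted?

No

nalond would need fengal and nexren (R5), but nexren is never obtained.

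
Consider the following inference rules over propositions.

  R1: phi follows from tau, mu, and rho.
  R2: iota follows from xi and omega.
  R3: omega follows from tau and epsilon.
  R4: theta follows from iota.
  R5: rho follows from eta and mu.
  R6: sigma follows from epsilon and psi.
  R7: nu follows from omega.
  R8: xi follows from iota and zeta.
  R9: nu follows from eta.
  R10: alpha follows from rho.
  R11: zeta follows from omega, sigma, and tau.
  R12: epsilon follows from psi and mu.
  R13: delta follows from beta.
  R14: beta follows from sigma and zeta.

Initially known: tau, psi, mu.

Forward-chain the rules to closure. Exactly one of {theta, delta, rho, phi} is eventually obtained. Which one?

psi and mu hold, so epsilon follows (R12).
epsilon and psi hold, so sigma follows (R6).
tau and epsilon hold, so omega follows (R3).
From omega, sigma, and tau, R11 gives zeta.
From sigma and zeta, R14 gives beta.
From beta, R13 gives delta.
rho would need eta and mu (R5), but eta is never established. theta would need iota (R4), but iota is never established. phi would need tau, mu, and rho (R1), but rho is never established.

delta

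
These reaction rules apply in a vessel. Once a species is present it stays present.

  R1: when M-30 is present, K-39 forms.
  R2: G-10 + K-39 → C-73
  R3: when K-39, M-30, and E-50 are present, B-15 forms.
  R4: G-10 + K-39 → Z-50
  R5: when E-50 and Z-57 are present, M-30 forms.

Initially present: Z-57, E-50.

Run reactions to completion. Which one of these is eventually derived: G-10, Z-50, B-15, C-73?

E-50 and Z-57 present → M-30 forms (R5).
M-30 present → K-39 forms (R1).
K-39, M-30, and E-50 present → B-15 forms (R3).
Z-50 would need G-10 and K-39 (R4), but G-10 never forms. No rule produces G-10, and it is not given. C-73 would need G-10 and K-39 (R2), but G-10 never forms.

B-15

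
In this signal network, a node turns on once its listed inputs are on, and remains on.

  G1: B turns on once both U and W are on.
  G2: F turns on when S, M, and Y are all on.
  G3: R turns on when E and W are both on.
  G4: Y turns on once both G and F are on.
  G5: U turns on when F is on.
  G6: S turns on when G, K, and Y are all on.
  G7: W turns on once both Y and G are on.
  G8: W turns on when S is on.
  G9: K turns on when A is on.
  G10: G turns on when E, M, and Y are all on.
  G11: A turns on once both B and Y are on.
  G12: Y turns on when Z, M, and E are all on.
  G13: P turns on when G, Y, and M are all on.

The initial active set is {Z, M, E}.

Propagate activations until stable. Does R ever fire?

Yes

G12: Z, M, and E on → Y on.
G10: E, M, and Y on → G on.
G7: Y and G on → W on.
G3: E and W on → R on.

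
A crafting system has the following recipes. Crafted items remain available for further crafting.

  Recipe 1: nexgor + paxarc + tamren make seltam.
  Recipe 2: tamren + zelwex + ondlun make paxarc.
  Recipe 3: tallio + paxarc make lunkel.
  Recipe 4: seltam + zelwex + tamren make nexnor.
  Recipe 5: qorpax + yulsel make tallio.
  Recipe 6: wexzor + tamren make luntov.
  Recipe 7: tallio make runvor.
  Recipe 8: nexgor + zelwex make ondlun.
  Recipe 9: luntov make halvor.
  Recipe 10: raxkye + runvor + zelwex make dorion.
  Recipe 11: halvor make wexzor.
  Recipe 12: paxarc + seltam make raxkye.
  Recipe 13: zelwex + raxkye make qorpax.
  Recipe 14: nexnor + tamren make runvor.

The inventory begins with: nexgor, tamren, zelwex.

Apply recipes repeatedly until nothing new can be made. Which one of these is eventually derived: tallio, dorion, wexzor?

dorion

Using Recipe 8, nexgor and zelwex make ondlun.
tamren + zelwex + ondlun → paxarc (Recipe 2).
Using Recipe 1, nexgor, paxarc, and tamren make seltam.
paxarc + seltam → raxkye (Recipe 12).
seltam + zelwex + tamren → nexnor (Recipe 4).
Using Recipe 14, nexnor and tamren make runvor.
raxkye + runvor + zelwex → dorion (Recipe 10).
tallio would need qorpax and yulsel (Recipe 5), but yulsel is never obtained. wexzor would need halvor (Recipe 11), but halvor is never obtained.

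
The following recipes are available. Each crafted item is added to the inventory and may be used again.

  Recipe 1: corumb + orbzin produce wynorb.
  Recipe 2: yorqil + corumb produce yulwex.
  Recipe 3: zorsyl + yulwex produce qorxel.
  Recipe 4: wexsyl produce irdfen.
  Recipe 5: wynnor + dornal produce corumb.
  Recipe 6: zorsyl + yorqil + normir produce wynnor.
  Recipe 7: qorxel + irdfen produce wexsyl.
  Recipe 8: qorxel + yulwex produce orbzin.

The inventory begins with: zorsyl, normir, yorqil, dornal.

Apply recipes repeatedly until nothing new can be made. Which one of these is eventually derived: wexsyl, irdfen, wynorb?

wynorb

zorsyl + yorqil + normir → wynnor (Recipe 6).
wynnor + dornal → corumb (Recipe 5).
yorqil + corumb → yulwex (Recipe 2).
Using Recipe 3, zorsyl and yulwex make qorxel.
qorxel + yulwex → orbzin (Recipe 8).
Using Recipe 1, corumb and orbzin make wynorb.
irdfen would need wexsyl (Recipe 4), but wexsyl is never obtained. wexsyl would need qorxel and irdfen (Recipe 7), but irdfen is never obtained.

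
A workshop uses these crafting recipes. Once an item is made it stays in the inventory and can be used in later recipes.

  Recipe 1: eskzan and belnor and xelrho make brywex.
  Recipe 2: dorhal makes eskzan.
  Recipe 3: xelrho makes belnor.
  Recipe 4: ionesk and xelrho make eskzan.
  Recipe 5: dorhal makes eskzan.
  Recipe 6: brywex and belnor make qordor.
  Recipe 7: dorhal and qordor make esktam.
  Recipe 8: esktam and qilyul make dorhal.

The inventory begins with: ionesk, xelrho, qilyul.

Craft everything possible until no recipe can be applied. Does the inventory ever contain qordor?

Yes

Using Recipe 4, ionesk and xelrho make eskzan.
Using Recipe 3, xelrho makes belnor.
Using Recipe 1, eskzan, belnor, and xelrho make brywex.
brywex and belnor → qordor (Recipe 6).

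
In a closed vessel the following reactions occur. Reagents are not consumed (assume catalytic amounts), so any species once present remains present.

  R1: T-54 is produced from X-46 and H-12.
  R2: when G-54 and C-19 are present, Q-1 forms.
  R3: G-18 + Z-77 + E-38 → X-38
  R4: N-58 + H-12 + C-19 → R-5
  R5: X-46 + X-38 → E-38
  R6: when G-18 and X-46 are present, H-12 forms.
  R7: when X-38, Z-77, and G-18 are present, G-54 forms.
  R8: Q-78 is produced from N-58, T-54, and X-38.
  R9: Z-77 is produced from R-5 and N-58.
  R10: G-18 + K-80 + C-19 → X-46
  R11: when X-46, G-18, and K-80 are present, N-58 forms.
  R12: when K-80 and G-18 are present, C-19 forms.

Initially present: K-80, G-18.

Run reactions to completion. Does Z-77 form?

Yes

K-80 and G-18 present → C-19 forms (R12).
G-18, K-80, and C-19 present → X-46 forms (R10).
X-46, G-18, and K-80 present → N-58 forms (R11).
G-18 and X-46 present → H-12 forms (R6).
N-58, H-12, and C-19 present → R-5 forms (R4).
R-5 and N-58 present → Z-77 forms (R9).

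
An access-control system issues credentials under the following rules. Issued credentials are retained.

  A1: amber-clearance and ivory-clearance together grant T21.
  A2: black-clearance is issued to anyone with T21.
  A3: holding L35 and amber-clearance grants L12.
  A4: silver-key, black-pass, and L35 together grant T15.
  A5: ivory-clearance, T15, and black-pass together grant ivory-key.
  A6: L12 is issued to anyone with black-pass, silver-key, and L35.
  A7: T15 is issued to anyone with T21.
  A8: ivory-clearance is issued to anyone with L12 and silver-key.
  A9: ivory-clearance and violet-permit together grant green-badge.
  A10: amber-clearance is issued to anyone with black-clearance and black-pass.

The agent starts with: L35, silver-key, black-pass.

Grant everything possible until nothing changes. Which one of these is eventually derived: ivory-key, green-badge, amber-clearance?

ivory-key

Holding black-pass, silver-key, and L35 grants L12 (A6).
Holding silver-key, black-pass, and L35 grants T15 (A4).
Holding L12 and silver-key grants ivory-clearance (A8).
Holding ivory-clearance, T15, and black-pass grants ivory-key (A5).
amber-clearance would need black-clearance and black-pass (A10), but black-clearance is never granted. green-badge would need ivory-clearance and violet-permit (A9), but violet-permit is never granted.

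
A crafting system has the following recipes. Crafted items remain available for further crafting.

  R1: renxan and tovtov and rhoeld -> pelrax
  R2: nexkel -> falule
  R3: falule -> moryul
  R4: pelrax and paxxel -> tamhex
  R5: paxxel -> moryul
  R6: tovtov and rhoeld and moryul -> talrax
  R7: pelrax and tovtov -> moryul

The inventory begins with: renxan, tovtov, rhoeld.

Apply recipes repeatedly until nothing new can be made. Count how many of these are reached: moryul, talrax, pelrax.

renxan and tovtov and rhoeld -> pelrax (R1).
Using R7, pelrax and tovtov make moryul.
tovtov and rhoeld and moryul -> talrax (R6).
moryul: reached.
talrax: reached.
pelrax: reached.
All 3 are reached.

3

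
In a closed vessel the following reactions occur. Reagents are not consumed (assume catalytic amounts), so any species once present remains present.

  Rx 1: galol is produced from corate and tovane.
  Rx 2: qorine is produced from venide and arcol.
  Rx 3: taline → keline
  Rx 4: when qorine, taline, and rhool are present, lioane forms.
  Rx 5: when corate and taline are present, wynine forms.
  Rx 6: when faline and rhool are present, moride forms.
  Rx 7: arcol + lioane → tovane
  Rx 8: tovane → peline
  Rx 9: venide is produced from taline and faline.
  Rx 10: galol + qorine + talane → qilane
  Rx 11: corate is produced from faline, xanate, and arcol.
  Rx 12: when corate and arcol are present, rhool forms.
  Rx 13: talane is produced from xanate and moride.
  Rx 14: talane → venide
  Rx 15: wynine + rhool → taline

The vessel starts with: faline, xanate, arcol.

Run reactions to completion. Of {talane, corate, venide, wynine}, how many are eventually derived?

faline, xanate, and arcol present → corate forms (Rx 11).
corate and arcol present → rhool forms (Rx 12).
faline and rhool present → moride forms (Rx 6).
xanate and moride present → talane forms (Rx 13).
talane present → venide forms (Rx 14).
talane: reached.
corate: reached.
venide: reached.
wynine would need corate and taline (Rx 5), but taline never forms.
Reached: talane, corate, and venide — 3 of the 4.

3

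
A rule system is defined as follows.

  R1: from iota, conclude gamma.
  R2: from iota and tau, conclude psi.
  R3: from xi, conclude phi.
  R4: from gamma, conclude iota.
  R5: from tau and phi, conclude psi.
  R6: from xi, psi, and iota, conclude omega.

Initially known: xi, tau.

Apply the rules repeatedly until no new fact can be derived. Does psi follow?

Yes

xi holds, so phi follows (R3).
tau and phi hold, so psi follows (R5).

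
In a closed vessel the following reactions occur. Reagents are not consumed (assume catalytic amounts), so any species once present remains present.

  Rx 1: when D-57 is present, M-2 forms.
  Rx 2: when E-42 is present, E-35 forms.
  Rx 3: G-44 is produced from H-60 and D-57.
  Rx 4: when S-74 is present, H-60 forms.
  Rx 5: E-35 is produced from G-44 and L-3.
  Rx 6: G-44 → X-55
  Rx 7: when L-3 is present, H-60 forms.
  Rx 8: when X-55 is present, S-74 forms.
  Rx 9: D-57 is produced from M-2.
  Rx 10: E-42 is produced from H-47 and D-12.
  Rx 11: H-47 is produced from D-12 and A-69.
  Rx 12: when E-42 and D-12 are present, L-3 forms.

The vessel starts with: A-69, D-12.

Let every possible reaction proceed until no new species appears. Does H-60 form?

Yes

D-12 and A-69 present → H-47 forms (Rx 11).
H-47 and D-12 present → E-42 forms (Rx 10).
E-42 and D-12 present → L-3 forms (Rx 12).
L-3 present → H-60 forms (Rx 7).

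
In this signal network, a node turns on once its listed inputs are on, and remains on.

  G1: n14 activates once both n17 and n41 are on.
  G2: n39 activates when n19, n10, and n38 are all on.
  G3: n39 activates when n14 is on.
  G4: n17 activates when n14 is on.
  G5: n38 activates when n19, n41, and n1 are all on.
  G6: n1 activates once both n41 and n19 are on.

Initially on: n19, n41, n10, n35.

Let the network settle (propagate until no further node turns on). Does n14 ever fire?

n14 would need n17 and n41 (G1), but n17 never turns on.

No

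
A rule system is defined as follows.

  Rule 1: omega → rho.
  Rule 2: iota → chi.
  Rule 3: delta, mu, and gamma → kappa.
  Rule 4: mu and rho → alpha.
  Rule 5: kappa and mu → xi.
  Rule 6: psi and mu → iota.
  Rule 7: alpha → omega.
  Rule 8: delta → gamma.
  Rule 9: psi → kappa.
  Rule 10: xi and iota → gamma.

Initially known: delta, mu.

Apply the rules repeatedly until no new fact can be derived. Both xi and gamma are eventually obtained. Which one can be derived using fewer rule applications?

gamma

gamma: delta holds, so gamma follows (Rule 8). [1 rule application]
xi: delta holds, so gamma follows (Rule 8). From delta, mu, and gamma, Rule 3 gives kappa. kappa and mu hold, so xi follows (Rule 5). [3 rule applications]
gamma needs fewer.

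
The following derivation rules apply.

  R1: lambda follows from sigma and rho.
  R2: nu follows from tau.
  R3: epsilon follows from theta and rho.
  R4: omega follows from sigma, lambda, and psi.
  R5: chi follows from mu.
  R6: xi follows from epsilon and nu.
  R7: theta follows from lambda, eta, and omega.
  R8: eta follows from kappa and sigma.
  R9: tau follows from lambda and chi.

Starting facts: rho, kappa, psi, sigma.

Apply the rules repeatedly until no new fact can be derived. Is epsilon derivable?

kappa and sigma hold, so eta follows (R8).
From sigma and rho, R1 gives lambda.
From sigma, lambda, and psi, R4 gives omega.
From lambda, eta, and omega, R7 gives theta.
From theta and rho, R3 gives epsilon.

Yes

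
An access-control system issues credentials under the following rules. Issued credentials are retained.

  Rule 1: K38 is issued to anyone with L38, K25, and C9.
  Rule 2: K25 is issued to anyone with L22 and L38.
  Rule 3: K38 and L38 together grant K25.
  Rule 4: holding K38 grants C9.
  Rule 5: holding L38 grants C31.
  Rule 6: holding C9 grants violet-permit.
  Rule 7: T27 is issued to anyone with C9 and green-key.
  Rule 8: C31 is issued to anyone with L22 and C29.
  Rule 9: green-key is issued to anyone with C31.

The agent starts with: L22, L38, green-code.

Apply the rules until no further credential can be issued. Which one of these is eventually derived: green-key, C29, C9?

Holding L38 grants C31 (Rule 5).
Holding C31 grants green-key (Rule 9).
C9 would need K38 (Rule 4), but K38 is never granted. No rule produces C29, and it is not given.

green-key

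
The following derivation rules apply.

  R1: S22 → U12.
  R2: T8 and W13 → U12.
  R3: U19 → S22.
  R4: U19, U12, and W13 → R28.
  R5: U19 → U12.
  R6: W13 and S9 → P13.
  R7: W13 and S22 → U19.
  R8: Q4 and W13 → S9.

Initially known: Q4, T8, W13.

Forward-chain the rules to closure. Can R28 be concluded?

R28 would need U19, U12, and W13 (R4), but U19 is never established.

No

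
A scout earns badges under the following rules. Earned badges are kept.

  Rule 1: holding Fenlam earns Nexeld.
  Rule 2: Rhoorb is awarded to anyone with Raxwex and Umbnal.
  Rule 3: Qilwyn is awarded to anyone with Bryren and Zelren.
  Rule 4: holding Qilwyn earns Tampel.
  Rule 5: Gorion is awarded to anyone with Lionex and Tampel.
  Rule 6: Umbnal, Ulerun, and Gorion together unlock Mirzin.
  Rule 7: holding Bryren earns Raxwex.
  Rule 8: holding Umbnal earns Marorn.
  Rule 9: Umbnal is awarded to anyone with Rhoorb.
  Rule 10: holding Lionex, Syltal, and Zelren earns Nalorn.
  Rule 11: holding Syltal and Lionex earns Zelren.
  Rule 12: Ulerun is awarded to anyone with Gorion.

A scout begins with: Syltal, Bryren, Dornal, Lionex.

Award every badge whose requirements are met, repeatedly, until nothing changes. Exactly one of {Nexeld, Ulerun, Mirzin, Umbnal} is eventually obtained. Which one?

Ulerun

With Syltal and Lionex, Zelren is earned (Rule 11).
With Bryren and Zelren, Qilwyn is earned (Rule 3).
With Qilwyn, Tampel is earned (Rule 4).
With Lionex and Tampel, Gorion is earned (Rule 5).
With Gorion, Ulerun is earned (Rule 12).
Umbnal would need Rhoorb (Rule 9), but Rhoorb is never earned. Nexeld would need Fenlam (Rule 1), but Fenlam is never earned. Mirzin would need Umbnal, Ulerun, and Gorion (Rule 6), but Umbnal is never earned.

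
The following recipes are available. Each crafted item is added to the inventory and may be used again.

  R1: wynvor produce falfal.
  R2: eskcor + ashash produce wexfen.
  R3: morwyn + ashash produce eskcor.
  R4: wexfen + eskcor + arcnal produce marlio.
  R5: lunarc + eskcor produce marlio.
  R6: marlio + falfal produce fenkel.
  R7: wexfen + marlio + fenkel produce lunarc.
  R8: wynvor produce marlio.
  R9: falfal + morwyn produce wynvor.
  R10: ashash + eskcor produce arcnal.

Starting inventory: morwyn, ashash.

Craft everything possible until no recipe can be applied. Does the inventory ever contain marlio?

Using R3, morwyn and ashash make eskcor.
Using R2, eskcor and ashash make wexfen.
Using R10, ashash and eskcor make arcnal.
wexfen + eskcor + arcnal → marlio (R4).

Yes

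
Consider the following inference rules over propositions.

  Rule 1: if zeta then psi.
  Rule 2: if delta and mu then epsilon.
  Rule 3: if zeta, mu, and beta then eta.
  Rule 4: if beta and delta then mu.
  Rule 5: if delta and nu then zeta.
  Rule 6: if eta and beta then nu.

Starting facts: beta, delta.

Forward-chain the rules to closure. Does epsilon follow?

beta and delta hold, so mu follows (Rule 4).
delta and mu hold, so epsilon follows (Rule 2).

Yes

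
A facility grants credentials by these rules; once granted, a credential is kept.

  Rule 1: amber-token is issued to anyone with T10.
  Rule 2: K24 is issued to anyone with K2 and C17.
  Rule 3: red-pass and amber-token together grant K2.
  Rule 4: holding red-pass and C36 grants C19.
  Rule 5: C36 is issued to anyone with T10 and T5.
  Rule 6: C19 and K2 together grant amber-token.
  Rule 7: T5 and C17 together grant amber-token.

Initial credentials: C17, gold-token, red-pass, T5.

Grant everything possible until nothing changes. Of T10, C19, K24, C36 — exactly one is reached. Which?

K24

Holding T5 and C17 grants amber-token (Rule 7).
Holding red-pass and amber-token grants K2 (Rule 3).
Holding K2 and C17 grants K24 (Rule 2).
No rule produces T10, and it is not given. C36 would need T10 and T5 (Rule 5), but T10 is never granted. C19 would need red-pass and C36 (Rule 4), but C36 is never granted.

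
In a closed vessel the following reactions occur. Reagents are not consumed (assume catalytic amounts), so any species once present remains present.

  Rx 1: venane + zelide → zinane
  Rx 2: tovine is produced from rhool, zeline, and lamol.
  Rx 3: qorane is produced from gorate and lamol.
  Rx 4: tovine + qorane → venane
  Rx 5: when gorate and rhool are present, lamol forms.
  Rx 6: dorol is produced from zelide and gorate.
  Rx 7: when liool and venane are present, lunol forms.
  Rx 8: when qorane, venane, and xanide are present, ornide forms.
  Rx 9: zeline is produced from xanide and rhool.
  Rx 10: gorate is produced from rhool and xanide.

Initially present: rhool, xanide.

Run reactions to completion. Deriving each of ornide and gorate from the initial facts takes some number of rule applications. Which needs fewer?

gorate: rhool and xanide present → gorate forms (Rx 10). [1 rule application]
ornide: rhool and xanide present → gorate forms (Rx 10). xanide and rhool present → zeline forms (Rx 9). gorate and rhool present → lamol forms (Rx 5). rhool, zeline, and lamol present → tovine forms (Rx 2). gorate and lamol present → qorane forms (Rx 3). tovine and qorane present → venane forms (Rx 4). qorane, venane, and xanide present → ornide forms (Rx 8). [7 rule applications]
gorate needs fewer.

gorate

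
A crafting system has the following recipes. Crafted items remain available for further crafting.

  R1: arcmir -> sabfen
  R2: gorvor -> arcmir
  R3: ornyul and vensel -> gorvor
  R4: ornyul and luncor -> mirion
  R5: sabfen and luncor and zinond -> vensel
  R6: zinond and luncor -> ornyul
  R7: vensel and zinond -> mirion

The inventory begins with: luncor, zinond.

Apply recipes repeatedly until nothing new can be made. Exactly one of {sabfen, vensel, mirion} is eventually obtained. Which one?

mirion

zinond and luncor -> ornyul (R6).
Using R4, ornyul and luncor make mirion.
sabfen would need arcmir (R1), but arcmir is never obtained. vensel would need sabfen, luncor, and zinond (R5), but sabfen is never obtained.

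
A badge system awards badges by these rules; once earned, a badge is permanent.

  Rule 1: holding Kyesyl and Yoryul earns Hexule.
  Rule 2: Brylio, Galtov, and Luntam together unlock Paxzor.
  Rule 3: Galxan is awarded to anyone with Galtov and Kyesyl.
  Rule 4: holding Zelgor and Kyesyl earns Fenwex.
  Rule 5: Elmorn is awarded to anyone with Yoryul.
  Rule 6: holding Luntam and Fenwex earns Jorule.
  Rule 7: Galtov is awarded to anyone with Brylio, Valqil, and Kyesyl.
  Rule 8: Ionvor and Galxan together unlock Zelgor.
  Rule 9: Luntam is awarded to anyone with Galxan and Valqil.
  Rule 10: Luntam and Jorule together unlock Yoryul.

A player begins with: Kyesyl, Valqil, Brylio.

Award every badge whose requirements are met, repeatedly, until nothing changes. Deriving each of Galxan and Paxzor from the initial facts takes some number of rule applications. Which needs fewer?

Galxan: With Brylio, Valqil, and Kyesyl, Galtov is earned (Rule 7). With Galtov and Kyesyl, Galxan is earned (Rule 3). [2 rule applications]
Paxzor: With Brylio, Valqil, and Kyesyl, Galtov is earned (Rule 7). With Galtov and Kyesyl, Galxan is earned (Rule 3). With Galxan and Valqil, Luntam is earned (Rule 9). With Brylio, Galtov, and Luntam, Paxzor is earned (Rule 2). [4 rule applications]
Galxan needs fewer.

Galxan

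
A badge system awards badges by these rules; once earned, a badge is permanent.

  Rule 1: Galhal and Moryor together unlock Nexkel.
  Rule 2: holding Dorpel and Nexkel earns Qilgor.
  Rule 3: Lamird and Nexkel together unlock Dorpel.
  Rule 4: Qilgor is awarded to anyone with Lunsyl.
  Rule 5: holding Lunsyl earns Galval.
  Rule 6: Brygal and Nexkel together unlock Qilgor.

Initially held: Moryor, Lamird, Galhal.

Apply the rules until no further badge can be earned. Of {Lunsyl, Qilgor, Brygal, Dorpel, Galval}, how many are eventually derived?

With Galhal and Moryor, Nexkel is earned (Rule 1).
With Lamird and Nexkel, Dorpel is earned (Rule 3).
With Dorpel and Nexkel, Qilgor is earned (Rule 2).
No rule produces Lunsyl, and it is not given.
Qilgor: reached.
No rule produces Brygal, and it is not given.
Dorpel: reached.
Galval would need Lunsyl (Rule 5), but Lunsyl is never earned.
Reached: Qilgor and Dorpel — 2 of the 5.

2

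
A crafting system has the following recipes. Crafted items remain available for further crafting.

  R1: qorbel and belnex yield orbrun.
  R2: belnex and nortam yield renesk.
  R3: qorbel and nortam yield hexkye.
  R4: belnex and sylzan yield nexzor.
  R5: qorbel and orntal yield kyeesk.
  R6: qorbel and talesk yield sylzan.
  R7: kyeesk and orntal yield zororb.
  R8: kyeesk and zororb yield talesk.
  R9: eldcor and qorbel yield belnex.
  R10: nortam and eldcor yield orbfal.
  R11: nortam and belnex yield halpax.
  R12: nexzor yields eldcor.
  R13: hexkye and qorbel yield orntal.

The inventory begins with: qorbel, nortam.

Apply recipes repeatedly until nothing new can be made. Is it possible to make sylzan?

Using R3, qorbel and nortam make hexkye.
Using R13, hexkye and qorbel make orntal.
Using R5, qorbel and orntal make kyeesk.
Using R7, kyeesk and orntal make zororb.
kyeesk and zororb → talesk (R8).
qorbel and talesk → sylzan (R6).

Yes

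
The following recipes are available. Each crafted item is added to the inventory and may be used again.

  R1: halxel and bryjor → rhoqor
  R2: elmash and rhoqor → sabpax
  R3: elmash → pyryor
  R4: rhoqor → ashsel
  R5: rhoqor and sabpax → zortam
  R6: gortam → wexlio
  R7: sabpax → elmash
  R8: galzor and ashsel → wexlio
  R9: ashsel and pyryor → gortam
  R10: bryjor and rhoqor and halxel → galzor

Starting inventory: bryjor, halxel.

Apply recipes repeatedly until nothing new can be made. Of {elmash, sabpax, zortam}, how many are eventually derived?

0

elmash would need sabpax (R7), but sabpax is never obtained.
sabpax would need elmash and rhoqor (R2), but elmash is never obtained.
zortam would need rhoqor and sabpax (R5), but sabpax is never obtained.
None of the 3 are reached.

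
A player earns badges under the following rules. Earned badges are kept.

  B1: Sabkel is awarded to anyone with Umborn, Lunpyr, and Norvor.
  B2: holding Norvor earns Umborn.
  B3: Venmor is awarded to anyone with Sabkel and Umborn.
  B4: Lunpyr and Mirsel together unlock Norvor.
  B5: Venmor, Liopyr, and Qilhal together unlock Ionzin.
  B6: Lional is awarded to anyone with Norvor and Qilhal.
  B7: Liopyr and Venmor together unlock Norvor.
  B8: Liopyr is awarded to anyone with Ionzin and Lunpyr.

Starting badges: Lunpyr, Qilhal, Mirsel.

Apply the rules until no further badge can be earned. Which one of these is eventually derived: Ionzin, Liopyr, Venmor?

Venmor

With Lunpyr and Mirsel, Norvor is earned (B4).
With Norvor, Umborn is earned (B2).
With Umborn, Lunpyr, and Norvor, Sabkel is earned (B1).
With Sabkel and Umborn, Venmor is earned (B3).
Ionzin would need Venmor, Liopyr, and Qilhal (B5), but Liopyr is never earned. Liopyr would need Ionzin and Lunpyr (B8), but Ionzin is never earned.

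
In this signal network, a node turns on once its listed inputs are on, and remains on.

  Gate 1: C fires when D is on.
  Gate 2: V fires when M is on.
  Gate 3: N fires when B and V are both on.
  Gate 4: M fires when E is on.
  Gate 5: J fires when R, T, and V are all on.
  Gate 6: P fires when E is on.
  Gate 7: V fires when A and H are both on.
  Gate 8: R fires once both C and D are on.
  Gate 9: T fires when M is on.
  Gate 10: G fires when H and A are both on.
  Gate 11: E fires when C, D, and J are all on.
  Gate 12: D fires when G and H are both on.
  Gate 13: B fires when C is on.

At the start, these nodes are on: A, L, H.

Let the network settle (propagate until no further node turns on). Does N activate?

Yes

A and H are on, so V fires (Gate 7).
Gate 10: H and A on → G on.
Gate 12: G and H on → D on.
D is on, so C fires (Gate 1).
Gate 13: C on → B on.
Gate 3: B and V on → N on.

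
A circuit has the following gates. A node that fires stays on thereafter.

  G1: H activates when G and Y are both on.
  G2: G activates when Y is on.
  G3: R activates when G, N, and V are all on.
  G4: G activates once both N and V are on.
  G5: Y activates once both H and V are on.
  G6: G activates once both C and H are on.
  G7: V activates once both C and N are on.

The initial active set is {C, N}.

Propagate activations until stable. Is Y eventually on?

No

Y would need H and V (G5), but H never turns on.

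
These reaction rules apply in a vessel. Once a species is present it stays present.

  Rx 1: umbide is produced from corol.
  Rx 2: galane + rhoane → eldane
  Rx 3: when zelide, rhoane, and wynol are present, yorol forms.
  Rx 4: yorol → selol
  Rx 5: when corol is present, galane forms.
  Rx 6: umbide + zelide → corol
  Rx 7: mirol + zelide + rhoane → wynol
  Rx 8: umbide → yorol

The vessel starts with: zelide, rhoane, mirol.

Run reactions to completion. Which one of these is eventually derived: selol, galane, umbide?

selol

mirol, zelide, and rhoane present → wynol forms (Rx 7).
zelide, rhoane, and wynol present → yorol forms (Rx 3).
yorol present → selol forms (Rx 4).
umbide would need corol (Rx 1), but corol never forms. galane would need corol (Rx 5), but corol never forms.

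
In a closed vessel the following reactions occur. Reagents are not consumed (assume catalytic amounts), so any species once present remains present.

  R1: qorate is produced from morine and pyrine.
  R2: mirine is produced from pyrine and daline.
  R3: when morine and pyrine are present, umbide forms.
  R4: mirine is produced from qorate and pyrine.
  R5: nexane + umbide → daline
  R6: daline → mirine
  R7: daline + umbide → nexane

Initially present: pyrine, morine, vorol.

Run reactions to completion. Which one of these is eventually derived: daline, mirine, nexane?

morine and pyrine present → qorate forms (R1).
qorate and pyrine present → mirine forms (R4).
daline would need nexane and umbide (R5), but nexane never forms. nexane would need daline and umbide (R7), but daline never forms.

mirine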